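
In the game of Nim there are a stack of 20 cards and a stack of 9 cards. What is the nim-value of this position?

29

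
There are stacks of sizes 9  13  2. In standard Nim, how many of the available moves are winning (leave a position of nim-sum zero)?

1

Nim-sum: 9 ⊕ 13 ⊕ 2 = 6.
The overall nim-sum is X = 6. A stack of size p has a winning move iff p XOR X < p (reduce it to p XOR X).
  9: 9 XOR 6 = 15 ≥ 9 — no move.
  13: 13 XOR 6 = 11 < 13 — winning move (to 11).
  2: 2 XOR 6 = 4 ≥ 2 — no move.
That gives 1 winning move.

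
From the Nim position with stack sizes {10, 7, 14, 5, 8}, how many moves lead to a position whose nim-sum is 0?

3

Compute the nim-sum pairwise:
10 ⊕ 7 = 13
13 ⊕ 14 = 3
3 ⊕ 5 = 6
6 ⊕ 8 = 14
The overall nim-sum is X = 14. A stack of size p has a winning move iff p XOR X < p (reduce it to p XOR X).
  10: 10 XOR 14 = 4 < 10 — winning move (to 4).
  7: 7 XOR 14 = 9 ≥ 7 — no move.
  14: 14 XOR 14 = 0 < 14 — winning move (to 0).
  5: 5 XOR 14 = 11 ≥ 5 — no move.
  8: 8 XOR 14 = 6 < 8 — winning move (to 6).
That gives 3 winning moves.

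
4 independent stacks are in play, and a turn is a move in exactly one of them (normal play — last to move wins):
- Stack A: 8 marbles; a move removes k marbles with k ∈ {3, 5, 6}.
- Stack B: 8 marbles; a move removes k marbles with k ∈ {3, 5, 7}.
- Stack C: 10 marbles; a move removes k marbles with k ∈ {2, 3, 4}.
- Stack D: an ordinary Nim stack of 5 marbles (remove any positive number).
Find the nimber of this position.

For stack A, compute g(0), g(1), … with moves {3, 5, 6}:
g(0) = mex{} = 0
g(1) = mex{} = 0
g(2) = mex{} = 0
g(3) = mex{0} = 1
g(4) = mex{0} = 1
g(5) = mex{0} = 1
g(6) = mex{0,1} = 2
g(7) = mex{0,1} = 2
g(8) = mex{0,1} = 2
So g(8) = 2.
For stack B, compute g(0), g(1), … with moves {3, 5, 7}:
g(0) = mex{} = 0
g(1) = mex{} = 0
g(2) = mex{} = 0
g(3) = mex{0} = 1
g(4) = mex{0} = 1
g(5) = mex{0} = 1
g(6) = mex{0,1} = 2
g(7) = mex{0,1} = 2
g(8) = mex{0,1} = 2
So g(8) = 2.
Build the Grundy sequence for stack C with g(k) = mex{g(k−s) : s ∈ {2, 3, 4}, s ≤ k}:
g(0) = mex{} = 0
g(1) = mex{} = 0
g(2) = mex{0} = 1
g(3) = mex{0} = 1
g(4) = mex{0,1} = 2
g(5) = mex{0,1} = 2
g(6) = mex{1,2} = 0
g(7) = mex{1,2} = 0
g(8) = mex{0,2} = 1
g(9) = mex{0,2} = 1
g(10) = mex{0,1} = 2
So g(10) = 2.
Stack D is a plain Nim stack of size 5, so its Grundy value is 5.
By the Sprague-Grundy theorem, the Grundy value of a sum of independent games is the XOR of the component values.
Combined value = 2 XOR 2 XOR 2 XOR 5 = 7.

7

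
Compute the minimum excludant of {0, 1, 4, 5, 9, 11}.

2

The values 0, 1 are all present; 2 is the first non-negative integer missing from the set.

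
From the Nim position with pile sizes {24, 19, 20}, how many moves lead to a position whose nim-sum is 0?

3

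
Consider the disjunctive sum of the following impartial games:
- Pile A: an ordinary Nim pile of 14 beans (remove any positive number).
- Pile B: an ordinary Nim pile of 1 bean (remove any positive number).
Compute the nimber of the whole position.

Pile A is a plain Nim pile of size 14, so its Grundy value is 14.
Pile B is a plain Nim pile of size 1, so its Grundy value is 1.
The value of a disjunctive sum is the nim-sum of the parts.
Combined value = 14 XOR 1 = 15.

15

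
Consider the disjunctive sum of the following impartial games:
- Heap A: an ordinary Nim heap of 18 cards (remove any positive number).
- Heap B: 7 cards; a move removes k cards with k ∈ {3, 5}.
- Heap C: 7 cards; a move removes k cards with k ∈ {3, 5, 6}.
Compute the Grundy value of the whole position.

Heap A is a plain Nim heap of size 18, so its Grundy value is 18.
Grundy values for heap B (subtraction set {3, 5}):
g(0) = mex{} = 0
g(1) = mex{} = 0
g(2) = mex{} = 0
g(3) = mex{0} = 1
g(4) = mex{0} = 1
g(5) = mex{0} = 1
g(6) = mex{0,1} = 2
g(7) = mex{0,1} = 2
So g(7) = 2.
Grundy values for heap C (subtraction set {3, 5, 6}):
g(0) = mex{} = 0
g(1) = mex{} = 0
g(2) = mex{} = 0
g(3) = mex{0} = 1
g(4) = mex{0} = 1
g(5) = mex{0} = 1
g(6) = mex{0,1} = 2
g(7) = mex{0,1} = 2
So g(7) = 2.
The value of a disjunctive sum is the nim-sum of the parts.
Combined value = 18 XOR 2 XOR 2 = 18.

18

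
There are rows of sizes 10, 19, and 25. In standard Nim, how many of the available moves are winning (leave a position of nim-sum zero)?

Nim-sum: 10 XOR 19 XOR 25 = 0.
The nim-sum is already 0, so every move leaves a nonzero nim-sum — there are no winning moves.

0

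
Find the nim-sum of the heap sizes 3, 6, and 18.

Write each in binary and XOR column by column:
  00011  (3)
  00110  (6)
  10010  (18)
  -----
  10111  (23)

23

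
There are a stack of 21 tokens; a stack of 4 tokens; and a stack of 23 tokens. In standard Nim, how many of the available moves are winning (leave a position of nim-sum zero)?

3

Write each in binary and XOR column by column:
  10101  (21)
  00100  (4)
  10111  (23)
  -----
  00110  (6)
The overall nim-sum is X = 6. A stack of size p has a winning move iff p XOR X < p (reduce it to p XOR X).
  21: 21 XOR 6 = 19 < 21 — winning move (to 19).
  4: 4 XOR 6 = 2 < 4 — winning move (to 2).
  23: 23 XOR 6 = 17 < 23 — winning move (to 17).
That gives 3 winning moves.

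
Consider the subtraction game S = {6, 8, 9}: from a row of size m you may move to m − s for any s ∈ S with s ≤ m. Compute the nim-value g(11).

1

Grundy values for subtraction set {6, 8, 9}:
k:     0  1  2  3  4  5  6  7  8  9 10 11
g(k):  0  0  0  0  0  0  1  1  1  1  1  1
So g(11) = 1.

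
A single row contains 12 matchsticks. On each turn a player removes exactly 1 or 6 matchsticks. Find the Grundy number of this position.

1

Compute g(0), g(1), … for moves {1, 6}:
k:     0  1  2  3  4  5  6  7  8  9 10 11 12
g(k):  0  1  0  1  0  1  2  0  1  0  1  0  1
So g(12) = 1.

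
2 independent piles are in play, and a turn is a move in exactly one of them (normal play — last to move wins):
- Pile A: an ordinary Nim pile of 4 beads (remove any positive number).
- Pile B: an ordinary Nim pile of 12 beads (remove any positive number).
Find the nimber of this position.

8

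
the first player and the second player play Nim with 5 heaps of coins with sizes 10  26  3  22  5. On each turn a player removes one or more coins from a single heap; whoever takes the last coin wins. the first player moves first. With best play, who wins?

the second player wins

Bitwise XOR of the heap sizes:
  01010  (10)
  11010  (26)
  00011  (3)
  10110  (22)
  00101  (5)
  -----
  00000  (0)
The nim-sum is 0, so this is a P-position: the player to move is in a losing position under optimal play; the first player is about to move from it and so loses — the second player wins.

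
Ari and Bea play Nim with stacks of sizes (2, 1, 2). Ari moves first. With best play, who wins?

Bitwise XOR of the heap sizes:
  10  (2)
  01  (1)
  10  (2)
  --
  01  (1)
The nim-sum is 1 ≠ 0, so this is an N-position: the player to move can win; Ari has a winning move.

Ari wins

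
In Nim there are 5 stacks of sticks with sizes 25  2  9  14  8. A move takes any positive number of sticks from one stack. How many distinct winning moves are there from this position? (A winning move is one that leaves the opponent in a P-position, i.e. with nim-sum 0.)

Nim-sum: 25 XOR 2 XOR 9 XOR 14 XOR 8 = 20.
The overall nim-sum is X = 20. A stack of size p has a winning move iff p XOR X < p (reduce it to p XOR X).
  25: 25 XOR 20 = 13 < 25 — winning move (to 13).
  2: 2 XOR 20 = 22 ≥ 2 — no move.
  9: 9 XOR 20 = 29 ≥ 9 — no move.
  14: 14 XOR 20 = 26 ≥ 14 — no move.
  8: 8 XOR 20 = 28 ≥ 8 — no move.
That gives 1 winning move.

1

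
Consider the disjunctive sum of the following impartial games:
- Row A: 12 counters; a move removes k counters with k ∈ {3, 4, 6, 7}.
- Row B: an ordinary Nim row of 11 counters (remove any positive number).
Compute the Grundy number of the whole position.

11

Grundy values for row A (subtraction set {3, 4, 6, 7}):
k:     0  1  2  3  4  5  6  7  8  9 10 11 12
g(k):  0  0  0  1  1  1  2  2  2  3  0  0  0
So g(12) = 0.
Row B is a plain Nim row of size 11, so its Grundy value is 11.
By the Sprague-Grundy theorem, the Grundy value of a sum of independent games is the XOR of the component values.
Combined value = 0 XOR 11 = 11.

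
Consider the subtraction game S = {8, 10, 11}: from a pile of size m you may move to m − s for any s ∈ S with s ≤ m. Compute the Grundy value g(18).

2

Build the Grundy sequence with g(k) = mex{g(k−s) : s ∈ {8, 10, 11}, s ≤ k}:
k:     0  1  2  3  4  5  6  7  8  9 10 11 12 13 14 15 16 17 18
g(k):  0  0  0  0  0  0  0  0  1  1  1  1  1  1  1  1  2  2  2
So g(18) = 2.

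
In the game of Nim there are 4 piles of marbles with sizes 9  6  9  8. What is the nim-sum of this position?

Nim-sum: 9 ⊕ 6 ⊕ 9 ⊕ 8 = 14.

14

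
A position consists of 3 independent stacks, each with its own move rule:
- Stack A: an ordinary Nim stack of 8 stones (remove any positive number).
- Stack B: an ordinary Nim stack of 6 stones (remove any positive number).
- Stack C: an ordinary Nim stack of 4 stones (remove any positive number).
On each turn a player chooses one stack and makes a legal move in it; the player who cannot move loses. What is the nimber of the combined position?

10

Stack A is a plain Nim stack of size 8, so its Grundy value is 8.
Stack B is a plain Nim stack of size 6, so its Grundy value is 6.
Stack C is a plain Nim stack of size 4, so its Grundy value is 4.
By the Sprague-Grundy theorem, the Grundy value of a sum of independent games is the XOR of the component values.
Combined value = 8 XOR 6 XOR 4 = 10.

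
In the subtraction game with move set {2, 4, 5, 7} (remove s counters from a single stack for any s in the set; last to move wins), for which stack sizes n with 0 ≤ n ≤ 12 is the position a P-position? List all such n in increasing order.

0, 1, 9, 10

Grundy values for subtraction set {2, 4, 5, 7}:
g(0) = mex{} = 0
g(1) = mex{} = 0
g(2) = mex{0} = 1
g(3) = mex{0} = 1
g(4) = mex{0,1} = 2
g(5) = mex{0,1} = 2
g(6) = mex{0,1,2} = 3
g(7) = mex{0,1,2} = 3
g(8) = mex{0,1,2,3} = 4
g(9) = mex{1,2,3} = 0
g(10) = mex{1,2,3,4} = 0
g(11) = mex{0,2,3} = 1
g(12) = mex{0,2,3,4} = 1
The P-positions (g = 0) in 0..12 are 0, 1, 9, 10.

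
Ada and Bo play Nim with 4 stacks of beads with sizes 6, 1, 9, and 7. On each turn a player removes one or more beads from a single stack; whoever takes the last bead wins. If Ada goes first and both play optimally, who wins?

Ada wins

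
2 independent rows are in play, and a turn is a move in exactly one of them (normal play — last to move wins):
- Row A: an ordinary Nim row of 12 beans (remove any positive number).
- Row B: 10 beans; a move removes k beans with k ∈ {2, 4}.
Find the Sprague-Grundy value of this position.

Row A is a plain Nim row of size 12, so its Grundy value is 12.
Build the Grundy sequence for row B with g(k) = mex{g(k−s) : s ∈ {2, 4}, s ≤ k}:
g(0) = mex{} = 0
g(1) = mex{} = 0
g(2) = mex{0} = 1
g(3) = mex{0} = 1
g(4) = mex{0,1} = 2
g(5) = mex{0,1} = 2
g(6) = mex{1,2} = 0
g(7) = mex{1,2} = 0
g(8) = mex{0,2} = 1
g(9) = mex{0,2} = 1
g(10) = mex{0,1} = 2
So g(10) = 2.
The value of a disjunctive sum is the nim-sum of the parts.
Combined value = 12 ⊕ 2 = 14.

14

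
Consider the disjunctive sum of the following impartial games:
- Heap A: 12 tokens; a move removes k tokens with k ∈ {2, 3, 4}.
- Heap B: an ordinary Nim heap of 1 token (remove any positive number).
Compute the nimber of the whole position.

1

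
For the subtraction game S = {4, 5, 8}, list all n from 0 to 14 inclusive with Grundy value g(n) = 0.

Build the Grundy sequence with g(k) = mex{g(k−s) : s ∈ {4, 5, 8}, s ≤ k}:
g(0) = mex{} = 0
g(1) = mex{} = 0
g(2) = mex{} = 0
g(3) = mex{} = 0
g(4) = mex{0} = 1
g(5) = mex{0} = 1
g(6) = mex{0} = 1
g(7) = mex{0} = 1
g(8) = mex{0,1} = 2
g(9) = mex{0,1} = 2
g(10) = mex{0,1} = 2
g(11) = mex{0,1} = 2
g(12) = mex{1,2} = 0
g(13) = mex{1,2} = 0
g(14) = mex{1,2} = 0
The P-positions (g = 0) in 0..14 are 0, 1, 2, 3, 12, 13, 14.

0, 1, 2, 3, 12, 13, 14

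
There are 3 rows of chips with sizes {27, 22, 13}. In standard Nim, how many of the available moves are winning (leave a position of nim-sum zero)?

0

Nim-sum: 27 ^ 22 ^ 13 = 0.
The nim-sum is already 0, so every move leaves a nonzero nim-sum — there are no winning moves.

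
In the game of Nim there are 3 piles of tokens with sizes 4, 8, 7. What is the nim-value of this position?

Write each in binary and XOR column by column:
  0100  (4)
  1000  (8)
  0111  (7)
  ----
  1011  (11)

11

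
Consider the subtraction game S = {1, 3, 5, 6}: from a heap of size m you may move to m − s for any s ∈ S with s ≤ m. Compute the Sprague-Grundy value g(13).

0

Compute g(0), g(1), … for moves {1, 3, 5, 6}:
k:     0  1  2  3  4  5  6  7  8  9 10 11 12 13
g(k):  0  1  0  1  0  1  2  3  2  3  2  0  1  0
So g(13) = 0.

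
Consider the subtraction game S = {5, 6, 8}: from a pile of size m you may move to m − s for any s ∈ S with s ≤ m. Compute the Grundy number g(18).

1

Compute g(0), g(1), … for moves {5, 6, 8}:
k:     0  1  2  3  4  5  6  7  8  9 10 11 12 13 14 15 16 17 18
g(k):  0  0  0  0  0  1  1  1  1  1  2  2  2  0  0  0  0  0  1
So g(18) = 1.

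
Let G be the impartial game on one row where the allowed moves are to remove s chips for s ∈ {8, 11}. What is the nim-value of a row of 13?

1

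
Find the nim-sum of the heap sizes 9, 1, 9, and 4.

5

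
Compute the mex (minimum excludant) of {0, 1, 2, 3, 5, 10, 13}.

4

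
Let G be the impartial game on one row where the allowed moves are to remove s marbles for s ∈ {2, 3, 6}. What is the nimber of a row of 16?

Build the Grundy sequence with g(k) = mex{g(k−s) : s ∈ {2, 3, 6}, s ≤ k}:
k:     0  1  2  3  4  5  6  7  8  9 10 11 12 13 14 15 16
g(k):  0  0  1  1  2  0  3  1  2  0  0  1  1  2  0  3  1
So g(16) = 1.

1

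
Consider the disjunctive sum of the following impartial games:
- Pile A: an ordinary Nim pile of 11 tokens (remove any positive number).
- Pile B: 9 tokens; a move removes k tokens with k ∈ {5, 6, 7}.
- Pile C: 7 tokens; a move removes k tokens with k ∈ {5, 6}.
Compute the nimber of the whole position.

11

Pile A is a plain Nim pile of size 11, so its Grundy value is 11.
Build the Grundy sequence for pile B with g(k) = mex{g(k−s) : s ∈ {5, 6, 7}, s ≤ k}:
g(0) = mex{} = 0
g(1) = mex{} = 0
g(2) = mex{} = 0
g(3) = mex{} = 0
g(4) = mex{} = 0
g(5) = mex{0} = 1
g(6) = mex{0} = 1
g(7) = mex{0} = 1
g(8) = mex{0} = 1
g(9) = mex{0} = 1
So g(9) = 1.
Build the Grundy sequence for pile C with g(k) = mex{g(k−s) : s ∈ {5, 6}, s ≤ k}:
g(0) = mex{} = 0
g(1) = mex{} = 0
g(2) = mex{} = 0
g(3) = mex{} = 0
g(4) = mex{} = 0
g(5) = mex{0} = 1
g(6) = mex{0} = 1
g(7) = mex{0} = 1
So g(7) = 1.
By the Sprague-Grundy theorem, the Grundy value of a sum of independent games is the XOR of the component values.
Combined value = 11 XOR 1 XOR 1 = 11.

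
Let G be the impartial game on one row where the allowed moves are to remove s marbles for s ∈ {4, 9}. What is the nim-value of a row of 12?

1

Compute g(0), g(1), … for moves {4, 9}:
g(0) = mex{} = 0
g(1) = mex{} = 0
g(2) = mex{} = 0
g(3) = mex{} = 0
g(4) = mex{0} = 1
g(5) = mex{0} = 1
g(6) = mex{0} = 1
g(7) = mex{0} = 1
g(8) = mex{1} = 0
g(9) = mex{0,1} = 2
g(10) = mex{0,1} = 2
g(11) = mex{0,1} = 2
g(12) = mex{0} = 1
So g(12) = 1.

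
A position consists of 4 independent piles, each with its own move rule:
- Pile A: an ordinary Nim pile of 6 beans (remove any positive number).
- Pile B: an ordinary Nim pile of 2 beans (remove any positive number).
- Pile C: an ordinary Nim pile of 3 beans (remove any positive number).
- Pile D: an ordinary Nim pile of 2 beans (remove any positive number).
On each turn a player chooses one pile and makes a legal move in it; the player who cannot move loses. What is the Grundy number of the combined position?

Pile A is a plain Nim pile of size 6, so its Grundy value is 6.
Pile B is a plain Nim pile of size 2, so its Grundy value is 2.
Pile C is a plain Nim pile of size 3, so its Grundy value is 3.
Pile D is a plain Nim pile of size 2, so its Grundy value is 2.
The value of a disjunctive sum is the nim-sum of the parts.
Combined value = 6 XOR 2 XOR 3 XOR 2 = 5.

5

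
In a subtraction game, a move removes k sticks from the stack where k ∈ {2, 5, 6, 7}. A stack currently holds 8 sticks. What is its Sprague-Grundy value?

2

Compute g(0), g(1), … for moves {2, 5, 6, 7}:
g(0) = mex{} = 0
g(1) = mex{} = 0
g(2) = mex{0} = 1
g(3) = mex{0} = 1
g(4) = mex{1} = 0
g(5) = mex{0,1} = 2
g(6) = mex{0} = 1
g(7) = mex{0,1,2} = 3
g(8) = mex{0,1} = 2
So g(8) = 2.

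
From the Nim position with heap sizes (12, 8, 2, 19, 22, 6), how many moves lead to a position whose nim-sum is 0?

Bitwise XOR of the heap sizes:
  01100  (12)
  01000  (8)
  00010  (2)
  10011  (19)
  10110  (22)
  00110  (6)
  -----
  00101  (5)
The overall nim-sum is X = 5. A heap of size p has a winning move iff p XOR X < p (reduce it to p XOR X).
  12: 12 XOR 5 = 9 < 12 — winning move (to 9).
  8: 8 XOR 5 = 13 ≥ 8 — no move.
  2: 2 XOR 5 = 7 ≥ 2 — no move.
  19: 19 XOR 5 = 22 ≥ 19 — no move.
  22: 22 XOR 5 = 19 < 22 — winning move (to 19).
  6: 6 XOR 5 = 3 < 6 — winning move (to 3).
That gives 3 winning moves.

3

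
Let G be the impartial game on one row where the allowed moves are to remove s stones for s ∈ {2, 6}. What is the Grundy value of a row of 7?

Grundy values for subtraction set {2, 6}:
g(0) = mex{} = 0
g(1) = mex{} = 0
g(2) = mex{0} = 1
g(3) = mex{0} = 1
g(4) = mex{1} = 0
g(5) = mex{1} = 0
g(6) = mex{0} = 1
g(7) = mex{0} = 1
So g(7) = 1.

1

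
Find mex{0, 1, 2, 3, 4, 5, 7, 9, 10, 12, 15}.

6

The values 0, 1, 2, 3, 4, 5 are all present; 6 is the first non-negative integer missing from the set.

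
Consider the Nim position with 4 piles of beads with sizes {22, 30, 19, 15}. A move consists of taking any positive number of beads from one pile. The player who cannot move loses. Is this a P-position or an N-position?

Bitwise XOR of the heap sizes:
  10110  (22)
  11110  (30)
  10011  (19)
  01111  (15)
  -----
  10100  (20)
The nim-sum is 20 ≠ 0, so this is an N-position: the player to move can win.

N-position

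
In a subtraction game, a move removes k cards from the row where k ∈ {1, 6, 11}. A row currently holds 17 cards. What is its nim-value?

Compute g(0), g(1), … for moves {1, 6, 11}:
k:     0  1  2  3  4  5  6  7  8  9 10 11 12 13 14 15 16 17
g(k):  0  1  0  1  0  1  2  0  1  0  1  2  0  1  0  1  0  1
So g(17) = 1.

1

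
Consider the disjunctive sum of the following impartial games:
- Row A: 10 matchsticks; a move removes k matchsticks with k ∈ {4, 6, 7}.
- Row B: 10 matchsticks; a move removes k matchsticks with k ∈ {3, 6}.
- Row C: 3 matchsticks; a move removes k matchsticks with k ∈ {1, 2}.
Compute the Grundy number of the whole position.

For row A, compute g(0), g(1), … with moves {4, 6, 7}:
g(0) = mex{} = 0
g(1) = mex{} = 0
g(2) = mex{} = 0
g(3) = mex{} = 0
g(4) = mex{0} = 1
g(5) = mex{0} = 1
g(6) = mex{0} = 1
g(7) = mex{0} = 1
g(8) = mex{0,1} = 2
g(9) = mex{0,1} = 2
g(10) = mex{0,1} = 2
So g(10) = 2.
Grundy values for row B (subtraction set {3, 6}):
k:     0  1  2  3  4  5  6  7  8  9 10
g(k):  0  0  0  1  1  1  2  2  2  0  0
So g(10) = 0.
Build the Grundy sequence for row C with g(k) = mex{g(k−s) : s ∈ {1, 2}, s ≤ k}:
g(0) = mex{} = 0
g(1) = mex{0} = 1
g(2) = mex{0,1} = 2
g(3) = mex{1,2} = 0
So g(3) = 0.
By the Sprague-Grundy theorem, the Grundy value of a sum of independent games is the XOR of the component values.
Combined value = 2 ⊕ 0 ⊕ 0 = 2.

2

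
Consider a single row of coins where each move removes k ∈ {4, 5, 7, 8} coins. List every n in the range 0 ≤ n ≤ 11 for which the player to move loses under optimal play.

Compute g(0), g(1), … for moves {4, 5, 7, 8}:
k:     0  1  2  3  4  5  6  7  8  9 10 11
g(k):  0  0  0  0  1  1  1  1  2  2  2  2
The P-positions (g = 0) in 0..11 are 0, 1, 2, 3.

0, 1, 2, 3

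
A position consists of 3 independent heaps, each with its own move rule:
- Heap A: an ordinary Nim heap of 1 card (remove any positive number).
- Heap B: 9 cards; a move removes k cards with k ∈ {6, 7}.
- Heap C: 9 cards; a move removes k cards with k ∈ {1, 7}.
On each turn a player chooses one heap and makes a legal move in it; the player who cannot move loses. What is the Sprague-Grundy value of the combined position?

Heap A is a plain Nim heap of size 1, so its Grundy value is 1.
For heap B, compute g(0), g(1), … with moves {6, 7}:
g(0) = mex{} = 0
g(1) = mex{} = 0
g(2) = mex{} = 0
g(3) = mex{} = 0
g(4) = mex{} = 0
g(5) = mex{} = 0
g(6) = mex{0} = 1
g(7) = mex{0} = 1
g(8) = mex{0} = 1
g(9) = mex{0} = 1
So g(9) = 1.
For heap C, compute g(0), g(1), … with moves {1, 7}:
g(0) = mex{} = 0
g(1) = mex{0} = 1
g(2) = mex{1} = 0
g(3) = mex{0} = 1
g(4) = mex{1} = 0
g(5) = mex{0} = 1
g(6) = mex{1} = 0
g(7) = mex{0} = 1
g(8) = mex{1} = 0
g(9) = mex{0} = 1
So g(9) = 1.
By the Sprague-Grundy theorem, the Grundy value of a sum of independent games is the XOR of the component values.
Combined value = 1 XOR 1 XOR 1 = 1.

1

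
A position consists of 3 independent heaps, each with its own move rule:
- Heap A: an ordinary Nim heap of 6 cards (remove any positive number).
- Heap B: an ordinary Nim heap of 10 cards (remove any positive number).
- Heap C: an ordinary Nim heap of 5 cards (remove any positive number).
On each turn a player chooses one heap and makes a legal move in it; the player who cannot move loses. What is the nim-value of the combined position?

9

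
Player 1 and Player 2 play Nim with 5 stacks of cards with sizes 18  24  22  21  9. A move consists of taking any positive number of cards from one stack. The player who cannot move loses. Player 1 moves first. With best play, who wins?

Player 2 wins

Nim-sum: 18 ^ 24 ^ 22 ^ 21 ^ 9 = 0.
The nim-sum is 0, so this is a P-position: the player to move is in a losing position under optimal play; Player 1 is about to move from it and so loses — Player 2 wins.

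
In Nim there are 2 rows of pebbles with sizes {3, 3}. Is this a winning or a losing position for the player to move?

Compute the nim-sum pairwise:
3 XOR 3 = 0
The nim-sum is 0, so this is a P-position: the player to move is in a losing position under optimal play.

Losing position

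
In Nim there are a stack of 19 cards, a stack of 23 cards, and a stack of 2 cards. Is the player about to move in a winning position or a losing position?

Winning position

Bitwise XOR of the heap sizes:
  10011  (19)
  10111  (23)
  00010  (2)
  -----
  00110  (6)
The nim-sum is 6 ≠ 0, so this is an N-position: the player to move can win.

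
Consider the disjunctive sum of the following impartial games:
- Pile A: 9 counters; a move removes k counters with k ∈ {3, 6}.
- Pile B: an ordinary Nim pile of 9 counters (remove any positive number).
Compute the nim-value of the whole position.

Grundy values for pile A (subtraction set {3, 6}):
k:     0  1  2  3  4  5  6  7  8  9
g(k):  0  0  0  1  1  1  2  2  2  0
So g(9) = 0.
Pile B is a plain Nim pile of size 9, so its Grundy value is 9.
The value of a disjunctive sum is the nim-sum of the parts.
Combined value = 0 ⊕ 9 = 9.

9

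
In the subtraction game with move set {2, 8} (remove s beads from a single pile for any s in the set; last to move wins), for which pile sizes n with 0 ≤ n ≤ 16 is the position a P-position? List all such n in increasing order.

Compute g(0), g(1), … for moves {2, 8}:
k:     0  1  2  3  4  5  6  7  8  9 10 11 12 13 14 15 16
g(k):  0  0  1  1  0  0  1  1  2  2  0  0  1  1  0  0  1
The P-positions (g = 0) in 0..16 are 0, 1, 4, 5, 10, 11, 14, 15.

0, 1, 4, 5, 10, 11, 14, 15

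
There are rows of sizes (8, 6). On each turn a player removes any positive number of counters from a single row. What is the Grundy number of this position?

Compute the nim-sum pairwise:
8 XOR 6 = 14

14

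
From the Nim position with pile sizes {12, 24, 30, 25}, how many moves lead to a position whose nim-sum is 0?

Nim-sum: 12 ^ 24 ^ 30 ^ 25 = 19.
The overall nim-sum is X = 19. A pile of size p has a winning move iff p XOR X < p (reduce it to p XOR X).
  12: 12 XOR 19 = 31 ≥ 12 — no move.
  24: 24 XOR 19 = 11 < 24 — winning move (to 11).
  30: 30 XOR 19 = 13 < 30 — winning move (to 13).
  25: 25 XOR 19 = 10 < 25 — winning move (to 10).
That gives 3 winning moves.

3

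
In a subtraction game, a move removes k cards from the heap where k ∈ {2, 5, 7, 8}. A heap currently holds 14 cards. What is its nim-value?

Grundy values for subtraction set {2, 5, 7, 8}:
k:     0  1  2  3  4  5  6  7  8  9 10 11 12 13 14
g(k):  0  0  1  1  0  2  1  3  2  2  0  3  1  0  0
So g(14) = 0.

0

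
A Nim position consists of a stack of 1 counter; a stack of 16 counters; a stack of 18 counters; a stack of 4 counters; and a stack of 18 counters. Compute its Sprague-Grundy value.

In binary:
  00001  (1)
  10000  (16)
  10010  (18)
  00100  (4)
  10010  (18)
  -----
  10101  (21)

21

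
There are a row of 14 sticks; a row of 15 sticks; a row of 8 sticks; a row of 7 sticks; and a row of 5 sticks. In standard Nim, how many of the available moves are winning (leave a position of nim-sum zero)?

3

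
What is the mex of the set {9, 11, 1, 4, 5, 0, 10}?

2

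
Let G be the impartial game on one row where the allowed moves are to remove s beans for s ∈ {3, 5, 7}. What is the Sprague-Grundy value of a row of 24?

1

Compute g(0), g(1), … for moves {3, 5, 7}:
k:     0  1  2  3  4  5  6  7  8  9 10 11 12 13 14 15 16 17 18 19 20 21 22 23 24
g(k):  0  0  0  1  1  1  2  2  2  3  0  0  0  1  1  1  2  2  2  3  0  0  0  1  1
So g(24) = 1.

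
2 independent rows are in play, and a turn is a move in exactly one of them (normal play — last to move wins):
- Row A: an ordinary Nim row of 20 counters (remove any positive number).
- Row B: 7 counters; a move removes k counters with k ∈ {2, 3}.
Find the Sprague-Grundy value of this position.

21

Row A is a plain Nim row of size 20, so its Grundy value is 20.
For row B, compute g(0), g(1), … with moves {2, 3}:
g(0) = mex{} = 0
g(1) = mex{} = 0
g(2) = mex{0} = 1
g(3) = mex{0} = 1
g(4) = mex{0,1} = 2
g(5) = mex{1} = 0
g(6) = mex{1,2} = 0
g(7) = mex{0,2} = 1
So g(7) = 1.
By the Sprague-Grundy theorem, the Grundy value of a sum of independent games is the XOR of the component values.
Combined value = 20 ⊕ 1 = 21.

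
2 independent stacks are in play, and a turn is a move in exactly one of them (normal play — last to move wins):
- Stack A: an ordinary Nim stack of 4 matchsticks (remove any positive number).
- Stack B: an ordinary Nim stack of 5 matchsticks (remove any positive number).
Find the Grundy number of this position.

1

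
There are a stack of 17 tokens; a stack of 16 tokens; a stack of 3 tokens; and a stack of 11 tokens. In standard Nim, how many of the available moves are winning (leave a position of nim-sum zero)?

1

Bitwise XOR of the heap sizes:
  10001  (17)
  10000  (16)
  00011  (3)
  01011  (11)
  -----
  01001  (9)
The overall nim-sum is X = 9. A stack of size p has a winning move iff p XOR X < p (reduce it to p XOR X).
  17: 17 XOR 9 = 24 ≥ 17 — no move.
  16: 16 XOR 9 = 25 ≥ 16 — no move.
  3: 3 XOR 9 = 10 ≥ 3 — no move.
  11: 11 XOR 9 = 2 < 11 — winning move (to 2).
That gives 1 winning move.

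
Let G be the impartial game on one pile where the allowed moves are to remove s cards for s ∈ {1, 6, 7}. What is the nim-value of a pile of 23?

3

Compute g(0), g(1), … for moves {1, 6, 7}:
k:     0  1  2  3  4  5  6  7  8  9 10 11 12 13 14 15 16 17 18 19 20 21 22 23
g(k):  0  1  0  1  0  1  2  3  2  3  2  3  0  1  0  1  0  1  2  3  2  3  2  3
So g(23) = 3.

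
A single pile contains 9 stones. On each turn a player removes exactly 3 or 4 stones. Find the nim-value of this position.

0

Compute g(0), g(1), … for moves {3, 4}:
g(0) = mex{} = 0
g(1) = mex{} = 0
g(2) = mex{} = 0
g(3) = mex{0} = 1
g(4) = mex{0} = 1
g(5) = mex{0} = 1
g(6) = mex{0,1} = 2
g(7) = mex{1} = 0
g(8) = mex{1} = 0
g(9) = mex{1,2} = 0
So g(9) = 0.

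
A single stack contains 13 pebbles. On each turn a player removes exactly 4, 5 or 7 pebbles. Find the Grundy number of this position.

0

Build the Grundy sequence with g(k) = mex{g(k−s) : s ∈ {4, 5, 7}, s ≤ k}:
k:     0  1  2  3  4  5  6  7  8  9 10 11 12 13
g(k):  0  0  0  0  1  1  1  1  2  2  2  0  0  0
So g(13) = 0.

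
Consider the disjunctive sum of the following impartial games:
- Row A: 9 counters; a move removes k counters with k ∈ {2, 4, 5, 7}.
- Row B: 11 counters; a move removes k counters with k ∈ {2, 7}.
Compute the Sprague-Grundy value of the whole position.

Grundy values for row A (subtraction set {2, 4, 5, 7}):
k:     0  1  2  3  4  5  6  7  8  9
g(k):  0  0  1  1  2  2  3  3  4  0
So g(9) = 0.
Build the Grundy sequence for row B with g(k) = mex{g(k−s) : s ∈ {2, 7}, s ≤ k}:
k:     0  1  2  3  4  5  6  7  8  9 10 11
g(k):  0  0  1  1  0  0  1  1  2  0  0  1
So g(11) = 1.
The value of a disjunctive sum is the nim-sum of the parts.
Combined value = 0 XOR 1 = 1.

1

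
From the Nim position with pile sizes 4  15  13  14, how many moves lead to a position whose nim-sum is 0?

Compute the nim-sum pairwise:
4 ⊕ 15 = 11
11 ⊕ 13 = 6
6 ⊕ 14 = 8
The overall nim-sum is X = 8. A pile of size p has a winning move iff p XOR X < p (reduce it to p XOR X).
  4: 4 XOR 8 = 12 ≥ 4 — no move.
  15: 15 XOR 8 = 7 < 15 — winning move (to 7).
  13: 13 XOR 8 = 5 < 13 — winning move (to 5).
  14: 14 XOR 8 = 6 < 14 — winning move (to 6).
That gives 3 winning moves.

3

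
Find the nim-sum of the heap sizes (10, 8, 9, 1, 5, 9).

6

Nim-sum: 10 XOR 8 XOR 9 XOR 1 XOR 5 XOR 9 = 6.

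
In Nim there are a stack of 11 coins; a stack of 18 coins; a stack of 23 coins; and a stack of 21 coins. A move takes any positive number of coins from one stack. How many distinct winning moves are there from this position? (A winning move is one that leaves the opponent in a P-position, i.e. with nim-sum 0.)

Nim-sum: 11 ^ 18 ^ 23 ^ 21 = 27.
The overall nim-sum is X = 27. A stack of size p has a winning move iff p XOR X < p (reduce it to p XOR X).
  11: 11 XOR 27 = 16 ≥ 11 — no move.
  18: 18 XOR 27 = 9 < 18 — winning move (to 9).
  23: 23 XOR 27 = 12 < 23 — winning move (to 12).
  21: 21 XOR 27 = 14 < 21 — winning move (to 14).
That gives 3 winning moves.

3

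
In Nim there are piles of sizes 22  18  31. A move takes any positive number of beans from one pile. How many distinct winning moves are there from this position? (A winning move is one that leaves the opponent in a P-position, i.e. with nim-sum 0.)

3

Nim-sum: 22 ^ 18 ^ 31 = 27.
The overall nim-sum is X = 27. A pile of size p has a winning move iff p XOR X < p (reduce it to p XOR X).
  22: 22 XOR 27 = 13 < 22 — winning move (to 13).
  18: 18 XOR 27 = 9 < 18 — winning move (to 9).
  31: 31 XOR 27 = 4 < 31 — winning move (to 4).
That gives 3 winning moves.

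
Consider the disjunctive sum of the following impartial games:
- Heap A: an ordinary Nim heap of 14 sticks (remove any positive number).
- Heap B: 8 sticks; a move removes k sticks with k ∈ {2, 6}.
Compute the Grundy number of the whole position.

14

Heap A is a plain Nim heap of size 14, so its Grundy value is 14.
Grundy values for heap B (subtraction set {2, 6}):
g(0) = mex{} = 0
g(1) = mex{} = 0
g(2) = mex{0} = 1
g(3) = mex{0} = 1
g(4) = mex{1} = 0
g(5) = mex{1} = 0
g(6) = mex{0} = 1
g(7) = mex{0} = 1
g(8) = mex{1} = 0
So g(8) = 0.
By the Sprague-Grundy theorem, the Grundy value of a sum of independent games is the XOR of the component values.
Combined value = 14 ⊕ 0 = 14.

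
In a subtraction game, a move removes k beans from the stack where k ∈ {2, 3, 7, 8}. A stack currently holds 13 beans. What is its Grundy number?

1

Grundy values for subtraction set {2, 3, 7, 8}:
k:     0  1  2  3  4  5  6  7  8  9 10 11 12 13
g(k):  0  0  1  1  2  0  0  1  1  2  0  0  1  1
So g(13) = 1.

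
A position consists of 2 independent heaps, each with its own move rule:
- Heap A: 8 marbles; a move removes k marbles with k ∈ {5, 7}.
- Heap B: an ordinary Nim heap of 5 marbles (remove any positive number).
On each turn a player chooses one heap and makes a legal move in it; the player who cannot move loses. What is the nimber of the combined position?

4

For heap A, compute g(0), g(1), … with moves {5, 7}:
g(0) = mex{} = 0
g(1) = mex{} = 0
g(2) = mex{} = 0
g(3) = mex{} = 0
g(4) = mex{} = 0
g(5) = mex{0} = 1
g(6) = mex{0} = 1
g(7) = mex{0} = 1
g(8) = mex{0} = 1
So g(8) = 1.
Heap B is a plain Nim heap of size 5, so its Grundy value is 5.
The value of a disjunctive sum is the nim-sum of the parts.
Combined value = 1 XOR 5 = 4.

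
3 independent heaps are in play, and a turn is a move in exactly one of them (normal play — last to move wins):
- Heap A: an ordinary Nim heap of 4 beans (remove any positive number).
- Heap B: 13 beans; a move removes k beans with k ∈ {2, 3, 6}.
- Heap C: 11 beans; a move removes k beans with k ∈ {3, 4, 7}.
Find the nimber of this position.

6

Heap A is a plain Nim heap of size 4, so its Grundy value is 4.
For heap B, compute g(0), g(1), … with moves {2, 3, 6}:
g(0) = mex{} = 0
g(1) = mex{} = 0
g(2) = mex{0} = 1
g(3) = mex{0} = 1
g(4) = mex{0,1} = 2
g(5) = mex{1} = 0
g(6) = mex{0,1,2} = 3
g(7) = mex{0,2} = 1
g(8) = mex{0,1,3} = 2
g(9) = mex{1,3} = 0
g(10) = mex{1,2} = 0
g(11) = mex{0,2} = 1
g(12) = mex{0,3} = 1
g(13) = mex{0,1} = 2
So g(13) = 2.
Grundy values for heap C (subtraction set {3, 4, 7}):
g(0) = mex{} = 0
g(1) = mex{} = 0
g(2) = mex{} = 0
g(3) = mex{0} = 1
g(4) = mex{0} = 1
g(5) = mex{0} = 1
g(6) = mex{0,1} = 2
g(7) = mex{0,1} = 2
g(8) = mex{0,1} = 2
g(9) = mex{0,1,2} = 3
g(10) = mex{1,2} = 0
g(11) = mex{1,2} = 0
So g(11) = 0.
By the Sprague-Grundy theorem, the Grundy value of a sum of independent games is the XOR of the component values.
Combined value = 4 XOR 2 XOR 0 = 6.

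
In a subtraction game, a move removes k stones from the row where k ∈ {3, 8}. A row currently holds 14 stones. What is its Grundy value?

Build the Grundy sequence with g(k) = mex{g(k−s) : s ∈ {3, 8}, s ≤ k}:
g(0) = mex{} = 0
g(1) = mex{} = 0
g(2) = mex{} = 0
g(3) = mex{0} = 1
g(4) = mex{0} = 1
g(5) = mex{0} = 1
g(6) = mex{1} = 0
g(7) = mex{1} = 0
g(8) = mex{0,1} = 2
g(9) = mex{0} = 1
g(10) = mex{0} = 1
g(11) = mex{1,2} = 0
g(12) = mex{1} = 0
g(13) = mex{1} = 0
g(14) = mex{0} = 1
So g(14) = 1.

1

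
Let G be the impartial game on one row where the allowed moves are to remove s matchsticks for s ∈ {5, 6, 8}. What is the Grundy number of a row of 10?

2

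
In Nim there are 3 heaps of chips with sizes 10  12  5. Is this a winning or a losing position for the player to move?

Nim-sum: 10 XOR 12 XOR 5 = 3.
The nim-sum is 3 ≠ 0, so this is an N-position: the player to move can win.

Winning position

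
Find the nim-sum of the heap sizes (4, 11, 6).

Nim-sum: 4 ^ 11 ^ 6 = 9.

9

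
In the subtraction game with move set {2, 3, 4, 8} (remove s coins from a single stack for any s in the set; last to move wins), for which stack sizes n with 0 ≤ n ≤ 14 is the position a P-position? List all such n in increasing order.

0, 1, 6, 7, 12, 13

Compute g(0), g(1), … for moves {2, 3, 4, 8}:
g(0) = mex{} = 0
g(1) = mex{} = 0
g(2) = mex{0} = 1
g(3) = mex{0} = 1
g(4) = mex{0,1} = 2
g(5) = mex{0,1} = 2
g(6) = mex{1,2} = 0
g(7) = mex{1,2} = 0
g(8) = mex{0,2} = 1
g(9) = mex{0,2} = 1
g(10) = mex{0,1} = 2
g(11) = mex{0,1} = 2
g(12) = mex{1,2} = 0
g(13) = mex{1,2} = 0
g(14) = mex{0,2} = 1
The P-positions (g = 0) in 0..14 are 0, 1, 6, 7, 12, 13.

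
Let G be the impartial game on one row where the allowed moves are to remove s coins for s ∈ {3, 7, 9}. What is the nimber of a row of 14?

0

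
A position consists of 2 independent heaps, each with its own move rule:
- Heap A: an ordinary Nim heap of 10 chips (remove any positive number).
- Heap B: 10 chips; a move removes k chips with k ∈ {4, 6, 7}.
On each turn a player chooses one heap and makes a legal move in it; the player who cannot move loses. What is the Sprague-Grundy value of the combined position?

8

Heap A is a plain Nim heap of size 10, so its Grundy value is 10.
Grundy values for heap B (subtraction set {4, 6, 7}):
g(0) = mex{} = 0
g(1) = mex{} = 0
g(2) = mex{} = 0
g(3) = mex{} = 0
g(4) = mex{0} = 1
g(5) = mex{0} = 1
g(6) = mex{0} = 1
g(7) = mex{0} = 1
g(8) = mex{0,1} = 2
g(9) = mex{0,1} = 2
g(10) = mex{0,1} = 2
So g(10) = 2.
By the Sprague-Grundy theorem, the Grundy value of a sum of independent games is the XOR of the component values.
Combined value = 10 ⊕ 2 = 8.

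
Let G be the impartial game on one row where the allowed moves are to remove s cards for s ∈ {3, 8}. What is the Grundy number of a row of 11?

Build the Grundy sequence with g(k) = mex{g(k−s) : s ∈ {3, 8}, s ≤ k}:
k:     0  1  2  3  4  5  6  7  8  9 10 11
g(k):  0  0  0  1  1  1  0  0  2  1  1  0
So g(11) = 0.

0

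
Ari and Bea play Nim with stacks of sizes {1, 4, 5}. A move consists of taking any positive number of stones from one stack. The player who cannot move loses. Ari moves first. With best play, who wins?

Bea wins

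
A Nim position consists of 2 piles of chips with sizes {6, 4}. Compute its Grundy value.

2

Nim-sum: 6 XOR 4 = 2.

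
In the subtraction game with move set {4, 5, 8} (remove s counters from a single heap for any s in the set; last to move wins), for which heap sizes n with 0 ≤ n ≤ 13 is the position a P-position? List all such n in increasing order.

0, 1, 2, 3, 12, 13

Compute g(0), g(1), … for moves {4, 5, 8}:
g(0) = mex{} = 0
g(1) = mex{} = 0
g(2) = mex{} = 0
g(3) = mex{} = 0
g(4) = mex{0} = 1
g(5) = mex{0} = 1
g(6) = mex{0} = 1
g(7) = mex{0} = 1
g(8) = mex{0,1} = 2
g(9) = mex{0,1} = 2
g(10) = mex{0,1} = 2
g(11) = mex{0,1} = 2
g(12) = mex{1,2} = 0
g(13) = mex{1,2} = 0
The P-positions (g = 0) in 0..13 are 0, 1, 2, 3, 12, 13.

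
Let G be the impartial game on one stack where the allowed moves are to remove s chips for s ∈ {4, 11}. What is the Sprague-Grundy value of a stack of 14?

1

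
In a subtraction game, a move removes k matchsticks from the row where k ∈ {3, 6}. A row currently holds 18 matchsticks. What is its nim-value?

Compute g(0), g(1), … for moves {3, 6}:
k:     0  1  2  3  4  5  6  7  8  9 10 11 12 13 14 15 16 17 18
g(k):  0  0  0  1  1  1  2  2  2  0  0  0  1  1  1  2  2  2  0
So g(18) = 0.

0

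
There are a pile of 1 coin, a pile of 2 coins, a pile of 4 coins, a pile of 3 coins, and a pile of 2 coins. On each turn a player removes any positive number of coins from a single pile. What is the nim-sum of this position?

6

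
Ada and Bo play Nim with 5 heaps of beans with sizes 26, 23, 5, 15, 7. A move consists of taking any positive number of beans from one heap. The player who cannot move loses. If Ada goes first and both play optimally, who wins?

In binary:
  11010  (26)
  10111  (23)
  00101  (5)
  01111  (15)
  00111  (7)
  -----
  00000  (0)
The nim-sum is 0, so this is a P-position: the player to move is in a losing position under optimal play; Ada is about to move from it and so loses — Bo wins.

Bo wins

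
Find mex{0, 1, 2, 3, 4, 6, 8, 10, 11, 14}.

The values 0, 1, 2, 3, 4 are all present; 5 is the first non-negative integer missing from the set.

5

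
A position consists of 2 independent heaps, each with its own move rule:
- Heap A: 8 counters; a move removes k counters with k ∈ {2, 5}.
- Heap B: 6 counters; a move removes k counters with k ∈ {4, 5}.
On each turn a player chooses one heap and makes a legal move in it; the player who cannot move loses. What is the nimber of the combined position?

1

Build the Grundy sequence for heap A with g(k) = mex{g(k−s) : s ∈ {2, 5}, s ≤ k}:
k:     0  1  2  3  4  5  6  7  8
g(k):  0  0  1  1  0  2  1  0  0
So g(8) = 0.
Grundy values for heap B (subtraction set {4, 5}):
g(0) = mex{} = 0
g(1) = mex{} = 0
g(2) = mex{} = 0
g(3) = mex{} = 0
g(4) = mex{0} = 1
g(5) = mex{0} = 1
g(6) = mex{0} = 1
So g(6) = 1.
The value of a disjunctive sum is the nim-sum of the parts.
Combined value = 0 ⊕ 1 = 1.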